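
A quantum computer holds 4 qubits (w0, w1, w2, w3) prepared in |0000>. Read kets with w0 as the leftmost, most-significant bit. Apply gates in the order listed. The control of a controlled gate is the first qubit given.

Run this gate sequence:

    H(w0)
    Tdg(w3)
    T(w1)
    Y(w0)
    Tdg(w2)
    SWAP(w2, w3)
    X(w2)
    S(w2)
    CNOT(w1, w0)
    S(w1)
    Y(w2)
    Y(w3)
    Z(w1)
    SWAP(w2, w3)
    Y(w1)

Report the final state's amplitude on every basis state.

After the circuit, the state carries amplitude sqrt(2)*I/2 on |0110>, -sqrt(2)*I/2 on |1110>, and 0 on every other basis state.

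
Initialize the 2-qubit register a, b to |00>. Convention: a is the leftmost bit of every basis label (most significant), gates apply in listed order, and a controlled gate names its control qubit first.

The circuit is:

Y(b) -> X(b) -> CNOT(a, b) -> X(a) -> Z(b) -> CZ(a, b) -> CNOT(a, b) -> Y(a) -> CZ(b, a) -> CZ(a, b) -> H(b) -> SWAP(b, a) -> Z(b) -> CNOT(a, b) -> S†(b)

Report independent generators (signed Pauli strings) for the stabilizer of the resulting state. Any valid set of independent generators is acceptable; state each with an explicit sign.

The final state is stabilized by the group generated by +XY, +ZZ; other independent generating sets are equally valid.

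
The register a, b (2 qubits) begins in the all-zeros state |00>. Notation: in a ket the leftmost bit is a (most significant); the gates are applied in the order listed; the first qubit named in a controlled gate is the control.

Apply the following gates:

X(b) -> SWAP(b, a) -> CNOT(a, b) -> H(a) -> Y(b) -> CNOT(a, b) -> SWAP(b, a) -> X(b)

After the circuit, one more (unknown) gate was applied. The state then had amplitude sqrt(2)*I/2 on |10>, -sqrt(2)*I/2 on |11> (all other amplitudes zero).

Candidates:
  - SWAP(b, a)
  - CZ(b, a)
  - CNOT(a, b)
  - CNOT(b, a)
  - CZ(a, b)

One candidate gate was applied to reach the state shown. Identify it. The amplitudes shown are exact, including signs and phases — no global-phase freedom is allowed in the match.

It was CNOT(b, a) that produced the state shown.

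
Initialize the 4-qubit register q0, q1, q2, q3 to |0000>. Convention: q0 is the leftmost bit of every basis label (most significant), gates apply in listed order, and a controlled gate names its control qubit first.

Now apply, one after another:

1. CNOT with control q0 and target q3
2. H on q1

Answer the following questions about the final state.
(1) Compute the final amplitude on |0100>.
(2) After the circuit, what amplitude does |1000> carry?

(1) The amplitude on |0100> is sqrt(2)/2.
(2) The amplitude on |1000> is 0.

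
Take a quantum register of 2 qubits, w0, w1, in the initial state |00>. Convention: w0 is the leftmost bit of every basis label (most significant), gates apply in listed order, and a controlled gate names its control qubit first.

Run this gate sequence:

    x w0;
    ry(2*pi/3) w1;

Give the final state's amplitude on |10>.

|10> carries amplitude 1/2 in the final state.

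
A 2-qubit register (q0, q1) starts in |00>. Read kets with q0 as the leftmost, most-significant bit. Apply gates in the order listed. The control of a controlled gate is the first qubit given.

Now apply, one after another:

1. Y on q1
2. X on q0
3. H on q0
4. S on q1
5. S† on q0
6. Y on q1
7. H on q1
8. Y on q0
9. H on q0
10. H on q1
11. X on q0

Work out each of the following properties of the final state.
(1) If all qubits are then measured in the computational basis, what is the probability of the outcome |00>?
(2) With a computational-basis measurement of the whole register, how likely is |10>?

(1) A full measurement returns |00> with probability 1/2.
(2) Outcome |10> occurs with probability 1/2.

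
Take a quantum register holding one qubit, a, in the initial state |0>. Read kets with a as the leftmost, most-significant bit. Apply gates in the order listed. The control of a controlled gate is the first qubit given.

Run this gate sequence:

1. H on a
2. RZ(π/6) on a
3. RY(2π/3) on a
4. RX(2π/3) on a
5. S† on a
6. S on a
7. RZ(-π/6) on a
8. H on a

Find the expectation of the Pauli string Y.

The observable Y averages to -9/16.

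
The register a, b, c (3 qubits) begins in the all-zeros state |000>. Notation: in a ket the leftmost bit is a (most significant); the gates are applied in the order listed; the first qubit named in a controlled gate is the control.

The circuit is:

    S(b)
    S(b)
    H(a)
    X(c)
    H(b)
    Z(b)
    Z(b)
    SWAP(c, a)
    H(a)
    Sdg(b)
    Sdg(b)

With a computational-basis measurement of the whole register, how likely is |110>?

Outcome |110> occurs with probability 1/8.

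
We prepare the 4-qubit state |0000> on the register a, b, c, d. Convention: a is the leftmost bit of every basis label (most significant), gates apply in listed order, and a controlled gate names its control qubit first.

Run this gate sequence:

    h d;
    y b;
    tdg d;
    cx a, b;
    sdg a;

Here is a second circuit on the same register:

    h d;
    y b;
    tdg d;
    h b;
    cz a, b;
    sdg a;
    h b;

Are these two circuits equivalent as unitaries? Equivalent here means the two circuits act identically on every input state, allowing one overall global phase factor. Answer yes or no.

Yes: on every input state the two circuits agree up to one overall phase factor.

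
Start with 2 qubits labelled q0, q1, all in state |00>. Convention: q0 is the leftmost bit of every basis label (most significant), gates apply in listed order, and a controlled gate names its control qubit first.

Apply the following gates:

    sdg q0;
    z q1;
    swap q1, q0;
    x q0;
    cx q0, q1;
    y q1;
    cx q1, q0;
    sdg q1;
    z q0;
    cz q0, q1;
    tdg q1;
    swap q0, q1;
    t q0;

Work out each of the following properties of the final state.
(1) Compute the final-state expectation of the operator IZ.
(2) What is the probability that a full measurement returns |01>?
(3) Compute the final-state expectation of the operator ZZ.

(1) The expectation value of IZ is -1.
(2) The probability of measuring |01> is 1.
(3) In the final state, ZZ has expectation -1.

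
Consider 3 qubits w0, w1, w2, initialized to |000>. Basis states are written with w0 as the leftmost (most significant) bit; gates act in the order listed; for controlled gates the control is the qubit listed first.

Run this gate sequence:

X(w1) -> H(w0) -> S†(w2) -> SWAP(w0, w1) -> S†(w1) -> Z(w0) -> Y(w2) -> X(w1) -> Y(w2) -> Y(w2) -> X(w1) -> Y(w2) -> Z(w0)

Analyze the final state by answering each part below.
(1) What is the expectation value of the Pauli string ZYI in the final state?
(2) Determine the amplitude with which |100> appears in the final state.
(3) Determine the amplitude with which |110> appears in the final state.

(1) In the final state, ZYI has expectation 1. Key observation: the block from step 6 through step 13 cancels to the identity and can be dropped.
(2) The final state's coefficient on |100> equals sqrt(2)/2.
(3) The final state's coefficient on |110> equals -sqrt(2)*I/2.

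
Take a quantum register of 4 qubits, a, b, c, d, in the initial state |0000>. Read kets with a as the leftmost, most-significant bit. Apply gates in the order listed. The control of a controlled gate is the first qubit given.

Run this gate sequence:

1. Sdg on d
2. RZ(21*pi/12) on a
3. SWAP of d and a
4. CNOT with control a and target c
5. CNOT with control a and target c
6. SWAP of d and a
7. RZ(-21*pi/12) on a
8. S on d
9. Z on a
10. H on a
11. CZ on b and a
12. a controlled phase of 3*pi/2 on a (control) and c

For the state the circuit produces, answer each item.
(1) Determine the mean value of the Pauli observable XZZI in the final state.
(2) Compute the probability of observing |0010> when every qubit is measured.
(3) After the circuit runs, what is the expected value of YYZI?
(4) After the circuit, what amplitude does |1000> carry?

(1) The expectation value of XZZI is 1. Key observation: steps 1-8 multiply out to the identity, so the circuit reduces to the remaining gates.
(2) A full measurement returns |0010> with probability 0.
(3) In the final state, YYZI has expectation 0.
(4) The amplitude on |1000> is sqrt(2)/2.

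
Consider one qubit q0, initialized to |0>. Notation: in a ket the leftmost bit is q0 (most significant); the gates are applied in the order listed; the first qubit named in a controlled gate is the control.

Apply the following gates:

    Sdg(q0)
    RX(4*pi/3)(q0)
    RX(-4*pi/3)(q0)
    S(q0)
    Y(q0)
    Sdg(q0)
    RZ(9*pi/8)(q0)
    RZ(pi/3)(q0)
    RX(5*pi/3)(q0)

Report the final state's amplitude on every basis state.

The resulting statevector has amplitude exp(11*I*pi/48)/2 on |0>, -sqrt(3)*exp(35*I*pi/48)/2 on |1>.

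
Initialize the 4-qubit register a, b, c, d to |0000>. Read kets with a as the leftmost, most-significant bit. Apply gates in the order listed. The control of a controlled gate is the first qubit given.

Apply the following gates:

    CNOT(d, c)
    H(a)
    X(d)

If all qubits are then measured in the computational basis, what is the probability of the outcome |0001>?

Outcome |0001> occurs with probability 1/2.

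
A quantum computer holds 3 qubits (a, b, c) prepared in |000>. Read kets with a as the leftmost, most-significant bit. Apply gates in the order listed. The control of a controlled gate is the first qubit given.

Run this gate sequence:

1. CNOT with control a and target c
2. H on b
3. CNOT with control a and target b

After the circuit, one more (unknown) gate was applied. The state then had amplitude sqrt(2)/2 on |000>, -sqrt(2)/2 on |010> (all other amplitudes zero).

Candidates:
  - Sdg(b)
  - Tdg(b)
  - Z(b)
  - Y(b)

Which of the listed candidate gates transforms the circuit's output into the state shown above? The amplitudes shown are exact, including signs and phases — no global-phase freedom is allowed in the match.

It was Z(b) that produced the state shown.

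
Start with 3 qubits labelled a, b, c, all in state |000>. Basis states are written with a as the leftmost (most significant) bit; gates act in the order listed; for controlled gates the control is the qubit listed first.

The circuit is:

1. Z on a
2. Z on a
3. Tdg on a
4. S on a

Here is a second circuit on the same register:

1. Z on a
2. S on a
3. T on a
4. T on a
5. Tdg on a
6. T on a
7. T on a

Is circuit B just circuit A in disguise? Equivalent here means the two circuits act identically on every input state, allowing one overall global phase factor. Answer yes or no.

Yes — the two circuits implement the same unitary up to a global phase.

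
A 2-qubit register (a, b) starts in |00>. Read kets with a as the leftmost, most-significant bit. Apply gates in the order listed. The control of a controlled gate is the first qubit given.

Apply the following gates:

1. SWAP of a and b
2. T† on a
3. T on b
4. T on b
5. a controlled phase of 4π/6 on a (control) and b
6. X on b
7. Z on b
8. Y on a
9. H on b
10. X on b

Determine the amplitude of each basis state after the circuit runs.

After the circuit, the state carries amplitude 0 on |00>, 0 on |01>, sqrt(2)*I/2 on |10>, -sqrt(2)*I/2 on |11>.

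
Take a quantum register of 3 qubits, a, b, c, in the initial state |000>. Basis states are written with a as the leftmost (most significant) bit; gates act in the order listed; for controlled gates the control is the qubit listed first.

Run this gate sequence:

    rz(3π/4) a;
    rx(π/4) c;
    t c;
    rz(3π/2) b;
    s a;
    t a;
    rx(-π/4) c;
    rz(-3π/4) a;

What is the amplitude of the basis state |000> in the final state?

The final state's coefficient on |000> equals (-2 - sqrt(2) - (2 - sqrt(2))*exp(I*pi/4))*exp(I*pi/4)/4.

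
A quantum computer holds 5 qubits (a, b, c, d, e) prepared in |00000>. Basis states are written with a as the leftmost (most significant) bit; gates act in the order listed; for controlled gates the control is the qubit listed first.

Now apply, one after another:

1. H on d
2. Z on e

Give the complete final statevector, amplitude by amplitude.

After the circuit, the state carries amplitude sqrt(2)/2 on |00000>, sqrt(2)/2 on |00010>, and 0 on every other basis state.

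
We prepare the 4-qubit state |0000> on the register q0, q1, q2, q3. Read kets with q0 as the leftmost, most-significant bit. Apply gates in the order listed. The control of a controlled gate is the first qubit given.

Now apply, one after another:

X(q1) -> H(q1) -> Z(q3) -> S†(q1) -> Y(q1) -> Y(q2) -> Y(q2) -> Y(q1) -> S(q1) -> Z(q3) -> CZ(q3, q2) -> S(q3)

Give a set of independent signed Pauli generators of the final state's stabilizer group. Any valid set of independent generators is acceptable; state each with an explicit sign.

One valid set of independent stabilizer generators is -IXII, +ZIII, +IIZI, +IIIZ (any independent generating set of the same group is equally correct). Key observation: the block from step 3 through step 10 cancels to the identity and can be dropped.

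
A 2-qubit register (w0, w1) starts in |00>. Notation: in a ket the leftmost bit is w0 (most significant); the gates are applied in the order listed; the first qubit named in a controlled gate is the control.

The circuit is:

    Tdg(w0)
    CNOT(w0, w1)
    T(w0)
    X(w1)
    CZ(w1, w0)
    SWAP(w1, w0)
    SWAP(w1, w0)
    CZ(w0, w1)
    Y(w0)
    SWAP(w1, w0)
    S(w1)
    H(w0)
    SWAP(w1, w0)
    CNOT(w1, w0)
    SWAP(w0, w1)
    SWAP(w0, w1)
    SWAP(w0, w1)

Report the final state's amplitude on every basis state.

The resulting statevector has amplitude 0 on |00>, -sqrt(2)/2 on |01>, sqrt(2)/2 on |10>, 0 on |11>.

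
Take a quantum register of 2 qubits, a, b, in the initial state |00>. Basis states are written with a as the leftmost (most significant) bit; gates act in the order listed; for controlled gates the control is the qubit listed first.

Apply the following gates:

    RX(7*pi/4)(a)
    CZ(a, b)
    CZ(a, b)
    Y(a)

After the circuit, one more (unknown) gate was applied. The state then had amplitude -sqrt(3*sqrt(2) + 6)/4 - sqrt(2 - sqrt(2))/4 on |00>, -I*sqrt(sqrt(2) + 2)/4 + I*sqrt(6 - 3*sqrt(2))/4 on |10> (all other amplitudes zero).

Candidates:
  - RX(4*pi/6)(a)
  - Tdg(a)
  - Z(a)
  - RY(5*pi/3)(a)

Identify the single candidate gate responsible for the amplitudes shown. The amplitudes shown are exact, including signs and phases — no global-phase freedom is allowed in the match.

It was RX(4*pi/6)(a) that produced the state shown. Key observation: steps 2-3 multiply out to the identity, so the circuit reduces to the remaining gates.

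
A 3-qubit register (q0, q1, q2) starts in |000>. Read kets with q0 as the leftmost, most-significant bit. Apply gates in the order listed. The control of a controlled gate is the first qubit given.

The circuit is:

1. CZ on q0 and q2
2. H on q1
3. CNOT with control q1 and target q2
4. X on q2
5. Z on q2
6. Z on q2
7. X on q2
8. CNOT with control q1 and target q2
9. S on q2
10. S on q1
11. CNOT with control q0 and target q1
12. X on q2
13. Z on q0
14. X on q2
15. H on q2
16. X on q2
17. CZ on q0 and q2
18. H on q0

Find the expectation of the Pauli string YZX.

In the final state, YZX has expectation 0.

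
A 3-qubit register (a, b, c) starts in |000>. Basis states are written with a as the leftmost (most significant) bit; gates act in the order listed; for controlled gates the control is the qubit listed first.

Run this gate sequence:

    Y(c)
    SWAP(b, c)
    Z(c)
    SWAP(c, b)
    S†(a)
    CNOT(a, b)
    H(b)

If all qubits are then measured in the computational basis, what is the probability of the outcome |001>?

Outcome |001> occurs with probability 1/2.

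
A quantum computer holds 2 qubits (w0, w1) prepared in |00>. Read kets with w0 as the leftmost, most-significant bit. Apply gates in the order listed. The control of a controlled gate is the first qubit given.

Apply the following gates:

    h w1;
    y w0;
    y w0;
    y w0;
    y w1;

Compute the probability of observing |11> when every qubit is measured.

Outcome |11> occurs with probability 1/2.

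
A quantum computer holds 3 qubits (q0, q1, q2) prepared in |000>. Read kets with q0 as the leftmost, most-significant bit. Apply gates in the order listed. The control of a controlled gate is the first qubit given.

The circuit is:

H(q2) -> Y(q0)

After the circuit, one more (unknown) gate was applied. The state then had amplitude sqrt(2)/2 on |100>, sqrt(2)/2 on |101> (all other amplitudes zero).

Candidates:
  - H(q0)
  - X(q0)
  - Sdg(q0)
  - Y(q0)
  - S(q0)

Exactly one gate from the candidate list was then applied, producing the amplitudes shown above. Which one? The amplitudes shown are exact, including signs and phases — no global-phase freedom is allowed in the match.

The unique candidate consistent with the amplitudes is Sdg(q0).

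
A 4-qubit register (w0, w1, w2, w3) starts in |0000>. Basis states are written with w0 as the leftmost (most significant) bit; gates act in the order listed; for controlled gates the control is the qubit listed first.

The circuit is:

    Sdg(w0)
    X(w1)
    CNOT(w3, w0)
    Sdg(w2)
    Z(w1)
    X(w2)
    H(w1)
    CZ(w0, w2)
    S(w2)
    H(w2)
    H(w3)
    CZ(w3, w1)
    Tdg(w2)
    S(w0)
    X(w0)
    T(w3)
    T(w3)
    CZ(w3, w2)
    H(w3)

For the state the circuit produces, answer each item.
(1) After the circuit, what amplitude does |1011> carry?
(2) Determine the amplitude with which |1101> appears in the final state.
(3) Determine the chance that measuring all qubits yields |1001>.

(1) |1011> carries amplitude (1 - I)*exp(3*I*pi/4)/4 in the final state.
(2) |1101> carries amplitude -1/4 + I/4 in the final state.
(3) The probability of measuring |1001> is 1/8.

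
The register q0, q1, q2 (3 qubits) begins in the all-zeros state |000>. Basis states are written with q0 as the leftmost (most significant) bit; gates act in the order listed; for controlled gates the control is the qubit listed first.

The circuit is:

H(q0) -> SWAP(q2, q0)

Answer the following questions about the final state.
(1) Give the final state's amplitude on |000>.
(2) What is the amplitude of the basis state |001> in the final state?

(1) The final state's coefficient on |000> equals sqrt(2)/2.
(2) The final state's coefficient on |001> equals sqrt(2)/2.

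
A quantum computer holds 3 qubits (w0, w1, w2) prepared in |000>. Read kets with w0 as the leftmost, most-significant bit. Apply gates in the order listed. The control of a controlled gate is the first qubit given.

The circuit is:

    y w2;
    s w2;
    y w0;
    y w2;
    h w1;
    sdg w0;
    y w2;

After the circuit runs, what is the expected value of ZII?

The expectation value of ZII is -1.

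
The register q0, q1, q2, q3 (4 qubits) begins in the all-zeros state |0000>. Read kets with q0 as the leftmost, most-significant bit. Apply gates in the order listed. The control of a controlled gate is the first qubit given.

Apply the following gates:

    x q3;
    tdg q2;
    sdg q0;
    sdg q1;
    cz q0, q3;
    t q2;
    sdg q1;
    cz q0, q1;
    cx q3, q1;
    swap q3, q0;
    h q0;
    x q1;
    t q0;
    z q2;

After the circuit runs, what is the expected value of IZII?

The observable IZII averages to 1.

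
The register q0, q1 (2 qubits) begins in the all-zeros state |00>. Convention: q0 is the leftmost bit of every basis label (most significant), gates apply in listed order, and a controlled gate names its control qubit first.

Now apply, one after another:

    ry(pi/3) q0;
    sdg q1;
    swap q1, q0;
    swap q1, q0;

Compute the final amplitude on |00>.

|00> carries amplitude sqrt(3)/2 in the final state. Key observation: gates 3-4 undo each other exactly, leaving only the rest of the circuit to track.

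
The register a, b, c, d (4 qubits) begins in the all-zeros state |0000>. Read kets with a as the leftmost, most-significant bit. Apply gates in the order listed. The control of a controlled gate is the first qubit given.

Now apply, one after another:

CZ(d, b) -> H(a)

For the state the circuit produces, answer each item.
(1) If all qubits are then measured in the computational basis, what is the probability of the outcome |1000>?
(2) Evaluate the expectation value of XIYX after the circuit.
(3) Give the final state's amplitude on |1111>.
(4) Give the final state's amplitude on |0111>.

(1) A full measurement returns |1000> with probability 1/2.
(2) The expectation value of XIYX is 0.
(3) The final state's coefficient on |1111> equals 0.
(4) The final state's coefficient on |0111> equals 0.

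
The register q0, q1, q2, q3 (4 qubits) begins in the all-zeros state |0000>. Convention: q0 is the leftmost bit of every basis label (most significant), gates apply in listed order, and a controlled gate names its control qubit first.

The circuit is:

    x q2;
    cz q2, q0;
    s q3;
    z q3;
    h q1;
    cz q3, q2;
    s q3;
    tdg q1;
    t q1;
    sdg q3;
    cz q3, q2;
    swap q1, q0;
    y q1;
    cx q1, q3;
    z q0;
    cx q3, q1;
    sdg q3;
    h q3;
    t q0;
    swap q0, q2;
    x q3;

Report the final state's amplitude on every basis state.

The resulting statevector has amplitude -1/2 on |1000>, 1/2 on |1001>, exp(I*pi/4)/2 on |1010>, -exp(I*pi/4)/2 on |1011>, and 0 on every other basis state. Key observation: gates 6-11 undo each other exactly, leaving only the rest of the circuit to track.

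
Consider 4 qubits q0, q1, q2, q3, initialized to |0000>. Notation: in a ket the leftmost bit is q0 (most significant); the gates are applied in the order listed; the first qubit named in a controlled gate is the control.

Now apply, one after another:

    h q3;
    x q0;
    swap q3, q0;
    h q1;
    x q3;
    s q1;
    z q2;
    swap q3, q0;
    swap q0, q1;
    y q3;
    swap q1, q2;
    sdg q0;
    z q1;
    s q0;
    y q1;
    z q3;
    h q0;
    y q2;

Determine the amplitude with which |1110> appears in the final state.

The amplitude on |1110> is sqrt(2)*(1 + I)/4.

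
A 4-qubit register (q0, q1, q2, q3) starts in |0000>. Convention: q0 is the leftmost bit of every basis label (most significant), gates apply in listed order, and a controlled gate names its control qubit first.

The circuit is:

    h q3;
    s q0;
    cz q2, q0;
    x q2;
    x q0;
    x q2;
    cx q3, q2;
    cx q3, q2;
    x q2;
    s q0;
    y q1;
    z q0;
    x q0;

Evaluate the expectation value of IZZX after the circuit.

In the final state, IZZX has expectation 1. Key observation: the block from step 7 through step 8 cancels to the identity and can be dropped.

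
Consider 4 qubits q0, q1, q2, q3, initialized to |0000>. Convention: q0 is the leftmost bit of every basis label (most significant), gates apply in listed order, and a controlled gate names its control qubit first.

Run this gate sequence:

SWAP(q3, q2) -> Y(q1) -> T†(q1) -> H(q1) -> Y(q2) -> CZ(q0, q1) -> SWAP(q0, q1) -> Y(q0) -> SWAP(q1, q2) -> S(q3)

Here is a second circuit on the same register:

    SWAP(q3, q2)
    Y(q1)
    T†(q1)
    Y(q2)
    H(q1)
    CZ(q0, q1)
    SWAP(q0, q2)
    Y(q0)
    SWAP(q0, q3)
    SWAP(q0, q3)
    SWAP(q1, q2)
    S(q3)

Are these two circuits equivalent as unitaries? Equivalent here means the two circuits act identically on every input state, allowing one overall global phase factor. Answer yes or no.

No — the two circuits implement different unitaries, even allowing a global phase.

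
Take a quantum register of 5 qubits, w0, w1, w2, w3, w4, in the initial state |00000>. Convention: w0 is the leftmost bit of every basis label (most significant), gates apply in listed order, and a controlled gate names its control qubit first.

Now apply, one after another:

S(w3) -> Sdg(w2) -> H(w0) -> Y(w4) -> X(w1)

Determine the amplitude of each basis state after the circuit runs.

After the circuit, the state carries amplitude sqrt(2)*I/2 on |01001>, sqrt(2)*I/2 on |11001>, and 0 on every other basis state.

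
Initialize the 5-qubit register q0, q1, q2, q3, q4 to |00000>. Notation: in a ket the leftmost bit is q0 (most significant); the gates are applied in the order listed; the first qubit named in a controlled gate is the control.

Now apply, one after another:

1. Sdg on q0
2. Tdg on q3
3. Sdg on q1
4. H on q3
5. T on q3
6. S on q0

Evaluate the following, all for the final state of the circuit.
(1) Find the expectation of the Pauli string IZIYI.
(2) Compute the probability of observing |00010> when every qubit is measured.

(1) The observable IZIYI averages to sqrt(2)/2.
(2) The probability of measuring |00010> is 1/2.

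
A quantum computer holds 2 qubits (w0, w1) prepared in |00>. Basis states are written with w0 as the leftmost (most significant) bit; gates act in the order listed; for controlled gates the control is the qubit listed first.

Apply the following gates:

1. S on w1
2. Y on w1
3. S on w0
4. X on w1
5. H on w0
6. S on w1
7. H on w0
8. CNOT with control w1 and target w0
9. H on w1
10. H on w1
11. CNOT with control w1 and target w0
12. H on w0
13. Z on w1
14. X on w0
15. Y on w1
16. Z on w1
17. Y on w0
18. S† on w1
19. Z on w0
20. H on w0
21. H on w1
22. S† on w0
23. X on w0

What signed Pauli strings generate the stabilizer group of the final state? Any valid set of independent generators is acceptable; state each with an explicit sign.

The stabilizer group can be generated by -IX, -ZI, among other valid generating sets. Key observation: gates 7-12 undo each other exactly, leaving only the rest of the circuit to track.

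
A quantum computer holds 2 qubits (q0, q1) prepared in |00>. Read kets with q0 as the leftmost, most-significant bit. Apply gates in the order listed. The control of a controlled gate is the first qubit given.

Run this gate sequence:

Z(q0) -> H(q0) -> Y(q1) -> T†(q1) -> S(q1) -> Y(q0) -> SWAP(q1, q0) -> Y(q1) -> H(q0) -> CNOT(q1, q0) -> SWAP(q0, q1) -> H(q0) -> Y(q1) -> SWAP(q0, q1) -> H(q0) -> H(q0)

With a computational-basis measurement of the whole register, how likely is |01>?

A full measurement returns |01> with probability 1/2.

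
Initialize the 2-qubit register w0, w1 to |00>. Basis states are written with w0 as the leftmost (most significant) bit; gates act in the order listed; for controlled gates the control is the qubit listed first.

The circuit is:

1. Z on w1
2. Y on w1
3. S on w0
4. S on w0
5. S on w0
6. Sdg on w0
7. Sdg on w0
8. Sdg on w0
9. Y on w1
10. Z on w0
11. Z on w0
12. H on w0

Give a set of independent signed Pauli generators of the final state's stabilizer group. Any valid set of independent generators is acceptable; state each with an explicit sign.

One valid set of independent stabilizer generators is +XI, +IZ (any independent generating set of the same group is equally correct). Key observation: the block from step 2 through step 9 cancels to the identity and can be dropped.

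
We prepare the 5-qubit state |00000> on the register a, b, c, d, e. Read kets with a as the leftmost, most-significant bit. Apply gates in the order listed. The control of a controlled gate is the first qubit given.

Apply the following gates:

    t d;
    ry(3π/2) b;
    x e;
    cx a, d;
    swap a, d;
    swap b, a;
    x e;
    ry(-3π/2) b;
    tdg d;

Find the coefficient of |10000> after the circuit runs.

The amplitude on |10000> is -1/2.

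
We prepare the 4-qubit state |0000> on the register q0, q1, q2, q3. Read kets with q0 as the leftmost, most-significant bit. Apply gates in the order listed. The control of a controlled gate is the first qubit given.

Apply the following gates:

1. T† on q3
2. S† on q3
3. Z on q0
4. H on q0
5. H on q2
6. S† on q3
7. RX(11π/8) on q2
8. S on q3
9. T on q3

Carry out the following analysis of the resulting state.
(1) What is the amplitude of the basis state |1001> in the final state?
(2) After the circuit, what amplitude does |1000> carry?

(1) The final state's coefficient on |1001> equals 0.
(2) The amplitude on |1000> is -exp(5*I*pi/16)/2.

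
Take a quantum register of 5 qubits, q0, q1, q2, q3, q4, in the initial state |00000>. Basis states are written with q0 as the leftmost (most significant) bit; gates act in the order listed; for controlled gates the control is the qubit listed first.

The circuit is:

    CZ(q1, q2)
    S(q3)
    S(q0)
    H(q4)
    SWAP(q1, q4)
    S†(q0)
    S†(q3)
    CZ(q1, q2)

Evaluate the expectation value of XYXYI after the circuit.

The observable XYXYI averages to 0.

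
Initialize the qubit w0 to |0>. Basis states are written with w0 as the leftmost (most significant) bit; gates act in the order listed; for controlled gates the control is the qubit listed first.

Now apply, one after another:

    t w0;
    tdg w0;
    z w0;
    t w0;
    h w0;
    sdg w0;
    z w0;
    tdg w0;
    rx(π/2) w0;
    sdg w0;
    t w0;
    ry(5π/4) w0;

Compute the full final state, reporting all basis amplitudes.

The resulting statevector has amplitude -sqrt(sqrt(2) + 2)/4 - sqrt(2 - sqrt(2))/4 + sqrt(2 - sqrt(2))*exp(3*I*pi/4)/4 + sqrt(sqrt(2) + 2)*exp(I*pi/4)/4 on |0>, -sqrt(2 - sqrt(2))/4 + sqrt(sqrt(2) + 2)/4 - sqrt(sqrt(2) + 2)*exp(3*I*pi/4)/4 + sqrt(2 - sqrt(2))*exp(I*pi/4)/4 on |1>.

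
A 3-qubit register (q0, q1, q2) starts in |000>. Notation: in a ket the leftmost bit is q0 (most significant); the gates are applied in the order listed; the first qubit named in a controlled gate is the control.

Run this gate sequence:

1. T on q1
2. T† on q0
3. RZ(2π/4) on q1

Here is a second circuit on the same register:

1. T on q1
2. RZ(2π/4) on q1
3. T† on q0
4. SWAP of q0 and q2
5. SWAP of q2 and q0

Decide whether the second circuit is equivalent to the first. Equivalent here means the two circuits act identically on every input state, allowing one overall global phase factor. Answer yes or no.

Yes — the two circuits implement the same unitary up to a global phase.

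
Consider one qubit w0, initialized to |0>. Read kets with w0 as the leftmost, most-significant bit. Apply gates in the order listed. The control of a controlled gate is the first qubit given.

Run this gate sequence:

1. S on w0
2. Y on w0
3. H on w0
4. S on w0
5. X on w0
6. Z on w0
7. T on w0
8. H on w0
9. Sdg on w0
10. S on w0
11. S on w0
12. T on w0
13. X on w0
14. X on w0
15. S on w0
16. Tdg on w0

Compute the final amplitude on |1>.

The final state's coefficient on |1> equals -1/2 - exp(3*I*pi/4)/2.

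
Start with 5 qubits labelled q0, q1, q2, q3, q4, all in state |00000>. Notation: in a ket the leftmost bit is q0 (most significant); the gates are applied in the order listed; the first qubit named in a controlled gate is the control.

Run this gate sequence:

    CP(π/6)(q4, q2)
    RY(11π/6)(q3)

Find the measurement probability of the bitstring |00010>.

A full measurement returns |00010> with probability 1/2 - sqrt(3)/4.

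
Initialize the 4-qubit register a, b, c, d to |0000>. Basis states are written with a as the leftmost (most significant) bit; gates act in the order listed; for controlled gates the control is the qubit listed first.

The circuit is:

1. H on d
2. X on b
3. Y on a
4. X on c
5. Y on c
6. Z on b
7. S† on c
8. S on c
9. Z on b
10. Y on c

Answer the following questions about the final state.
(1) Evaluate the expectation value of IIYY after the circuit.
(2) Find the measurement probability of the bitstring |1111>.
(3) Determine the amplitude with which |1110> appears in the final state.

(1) The expectation value of IIYY is 0. Key observation: gates 5-10 undo each other exactly, leaving only the rest of the circuit to track.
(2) A full measurement returns |1111> with probability 1/2.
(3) The final state's coefficient on |1110> equals sqrt(2)*I/2.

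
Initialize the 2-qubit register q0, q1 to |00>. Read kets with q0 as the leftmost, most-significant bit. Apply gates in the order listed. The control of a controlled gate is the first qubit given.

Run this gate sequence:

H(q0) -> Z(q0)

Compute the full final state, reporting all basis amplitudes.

The resulting statevector has amplitude sqrt(2)/2 on |00>, 0 on |01>, -sqrt(2)/2 on |10>, 0 on |11>.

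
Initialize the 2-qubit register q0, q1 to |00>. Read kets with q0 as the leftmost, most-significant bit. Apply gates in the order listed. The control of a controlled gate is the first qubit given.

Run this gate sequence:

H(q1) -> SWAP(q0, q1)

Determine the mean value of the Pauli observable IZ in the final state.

The expectation value of IZ is 1.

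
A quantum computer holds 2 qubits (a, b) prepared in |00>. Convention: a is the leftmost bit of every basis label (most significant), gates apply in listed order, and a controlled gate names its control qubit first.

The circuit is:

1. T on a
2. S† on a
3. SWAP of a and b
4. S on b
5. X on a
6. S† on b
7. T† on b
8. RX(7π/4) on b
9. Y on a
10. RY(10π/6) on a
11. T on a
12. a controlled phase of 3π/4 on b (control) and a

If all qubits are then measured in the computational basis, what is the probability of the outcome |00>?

Outcome |00> occurs with probability 3*sqrt(2)/16 + 3/8.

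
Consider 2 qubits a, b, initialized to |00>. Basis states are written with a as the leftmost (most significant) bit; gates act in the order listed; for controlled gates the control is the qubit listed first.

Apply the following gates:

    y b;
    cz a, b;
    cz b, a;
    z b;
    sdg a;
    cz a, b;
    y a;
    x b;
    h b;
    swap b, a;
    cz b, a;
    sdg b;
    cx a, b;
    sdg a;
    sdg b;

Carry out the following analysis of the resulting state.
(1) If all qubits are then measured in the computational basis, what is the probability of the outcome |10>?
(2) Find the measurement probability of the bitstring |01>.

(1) The probability of measuring |10> is 1/2.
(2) The probability of measuring |01> is 1/2.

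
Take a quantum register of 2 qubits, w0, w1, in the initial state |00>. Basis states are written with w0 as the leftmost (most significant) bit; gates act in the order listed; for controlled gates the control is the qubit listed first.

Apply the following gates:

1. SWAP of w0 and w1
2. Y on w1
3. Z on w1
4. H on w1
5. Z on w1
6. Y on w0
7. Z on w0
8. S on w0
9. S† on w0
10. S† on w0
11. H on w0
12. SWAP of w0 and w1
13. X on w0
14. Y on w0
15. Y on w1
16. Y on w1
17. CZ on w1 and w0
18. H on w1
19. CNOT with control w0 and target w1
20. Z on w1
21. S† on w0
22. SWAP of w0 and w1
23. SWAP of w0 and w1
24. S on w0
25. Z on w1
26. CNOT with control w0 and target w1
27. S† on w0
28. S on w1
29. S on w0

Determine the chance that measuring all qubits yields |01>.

Outcome |01> occurs with probability 1/2.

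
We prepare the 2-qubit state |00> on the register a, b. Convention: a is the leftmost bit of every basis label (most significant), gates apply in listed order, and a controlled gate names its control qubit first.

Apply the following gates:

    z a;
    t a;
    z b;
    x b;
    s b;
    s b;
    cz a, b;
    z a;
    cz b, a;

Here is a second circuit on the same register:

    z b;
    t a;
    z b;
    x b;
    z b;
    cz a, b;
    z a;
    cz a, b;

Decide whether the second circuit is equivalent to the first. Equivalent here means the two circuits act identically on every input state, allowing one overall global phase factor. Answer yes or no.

No, they are not equivalent — no single phase factor reconciles the two unitaries.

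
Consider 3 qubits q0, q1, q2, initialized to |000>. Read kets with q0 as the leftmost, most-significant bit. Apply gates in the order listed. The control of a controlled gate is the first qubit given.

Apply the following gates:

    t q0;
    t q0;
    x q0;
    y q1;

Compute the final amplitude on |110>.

|110> carries amplitude I in the final state.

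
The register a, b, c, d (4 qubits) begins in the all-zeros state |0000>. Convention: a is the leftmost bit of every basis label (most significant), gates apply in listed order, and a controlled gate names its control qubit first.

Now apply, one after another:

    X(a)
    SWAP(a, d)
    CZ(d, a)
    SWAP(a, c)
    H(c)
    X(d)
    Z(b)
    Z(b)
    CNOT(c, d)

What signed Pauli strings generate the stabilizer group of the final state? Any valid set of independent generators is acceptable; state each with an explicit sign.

One valid set of independent stabilizer generators is +IIXX, +ZIII, +IZII, +IIZZ (any independent generating set of the same group is equally correct).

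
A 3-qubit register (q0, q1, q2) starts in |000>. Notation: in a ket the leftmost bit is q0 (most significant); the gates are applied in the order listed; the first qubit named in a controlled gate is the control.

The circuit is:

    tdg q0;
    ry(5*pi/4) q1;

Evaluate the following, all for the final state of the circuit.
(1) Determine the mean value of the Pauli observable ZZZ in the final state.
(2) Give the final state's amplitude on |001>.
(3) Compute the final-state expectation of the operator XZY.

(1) In the final state, ZZZ has expectation -sqrt(2)/2.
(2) |001> carries amplitude 0 in the final state.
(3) The expectation value of XZY is 0.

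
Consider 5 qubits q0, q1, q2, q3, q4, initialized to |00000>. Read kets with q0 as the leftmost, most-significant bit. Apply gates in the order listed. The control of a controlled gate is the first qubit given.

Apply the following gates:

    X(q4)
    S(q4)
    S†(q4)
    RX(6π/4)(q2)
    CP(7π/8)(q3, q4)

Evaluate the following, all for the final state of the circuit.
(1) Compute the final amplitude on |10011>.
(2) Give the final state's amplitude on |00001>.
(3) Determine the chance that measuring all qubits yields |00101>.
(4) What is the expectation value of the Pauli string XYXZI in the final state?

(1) |10011> carries amplitude 0 in the final state.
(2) The amplitude on |00001> is -sqrt(2)/2.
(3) Outcome |00101> occurs with probability 1/2.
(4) The expectation value of XYXZI is 0.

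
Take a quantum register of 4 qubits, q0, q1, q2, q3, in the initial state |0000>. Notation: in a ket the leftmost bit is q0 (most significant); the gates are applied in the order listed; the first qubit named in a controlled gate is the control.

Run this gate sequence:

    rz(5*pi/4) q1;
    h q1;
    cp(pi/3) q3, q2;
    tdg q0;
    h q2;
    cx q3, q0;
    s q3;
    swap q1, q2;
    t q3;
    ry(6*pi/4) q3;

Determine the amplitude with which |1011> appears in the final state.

The amplitude on |1011> is 0.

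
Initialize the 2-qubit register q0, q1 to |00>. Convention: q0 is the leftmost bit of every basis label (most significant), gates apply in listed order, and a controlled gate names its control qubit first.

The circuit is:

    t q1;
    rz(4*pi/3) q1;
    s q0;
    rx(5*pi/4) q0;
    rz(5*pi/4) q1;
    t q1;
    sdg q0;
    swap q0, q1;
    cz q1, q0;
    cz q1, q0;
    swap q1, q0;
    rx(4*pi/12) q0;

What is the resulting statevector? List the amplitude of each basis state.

After the circuit, the state carries amplitude I*sqrt(sqrt(2)/4 + 1/2)*exp(17*I*pi/24)/2 - sqrt(3)*sqrt(1/2 - sqrt(2)/4)*exp(17*I*pi/24)/2 on |00>, 0 on |01>, -sqrt(3)*sqrt(sqrt(2)/4 + 1/2)*exp(17*I*pi/24)/2 + I*sqrt(1/2 - sqrt(2)/4)*exp(17*I*pi/24)/2 on |10>, 0 on |11>.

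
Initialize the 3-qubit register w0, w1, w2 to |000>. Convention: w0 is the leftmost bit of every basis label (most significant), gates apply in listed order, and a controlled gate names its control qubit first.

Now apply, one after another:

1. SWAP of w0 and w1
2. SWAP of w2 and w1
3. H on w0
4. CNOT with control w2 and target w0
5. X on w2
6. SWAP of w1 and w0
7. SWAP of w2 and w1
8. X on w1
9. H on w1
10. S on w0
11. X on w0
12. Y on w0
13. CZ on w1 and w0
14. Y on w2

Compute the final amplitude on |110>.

|110> carries amplitude 0 in the final state.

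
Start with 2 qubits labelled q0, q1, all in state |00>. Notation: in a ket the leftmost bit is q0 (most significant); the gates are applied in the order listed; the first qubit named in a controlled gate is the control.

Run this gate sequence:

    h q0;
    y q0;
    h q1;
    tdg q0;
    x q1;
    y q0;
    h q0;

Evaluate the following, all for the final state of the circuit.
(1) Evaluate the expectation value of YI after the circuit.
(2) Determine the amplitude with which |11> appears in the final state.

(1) The observable YI averages to -sqrt(2)/2.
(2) The final state's coefficient on |11> equals sqrt(2)*(-1 - exp(3*I*pi/4))/4.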